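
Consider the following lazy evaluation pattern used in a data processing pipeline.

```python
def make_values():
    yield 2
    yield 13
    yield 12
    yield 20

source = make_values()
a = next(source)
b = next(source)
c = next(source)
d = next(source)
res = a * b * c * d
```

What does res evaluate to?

Step 1: Create generator and consume all values:
  a = next(source) = 2
  b = next(source) = 13
  c = next(source) = 12
  d = next(source) = 20
Step 2: res = 2 * 13 * 12 * 20 = 6240.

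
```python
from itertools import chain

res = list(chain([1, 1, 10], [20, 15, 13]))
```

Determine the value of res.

Step 1: chain() concatenates iterables: [1, 1, 10] + [20, 15, 13].
Therefore res = [1, 1, 10, 20, 15, 13].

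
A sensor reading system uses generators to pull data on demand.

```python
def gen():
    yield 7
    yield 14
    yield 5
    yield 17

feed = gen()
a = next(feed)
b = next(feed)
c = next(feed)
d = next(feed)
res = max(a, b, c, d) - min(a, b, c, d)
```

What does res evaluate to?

Step 1: Create generator and consume all values:
  a = next(feed) = 7
  b = next(feed) = 14
  c = next(feed) = 5
  d = next(feed) = 17
Step 2: max = 17, min = 5, res = 17 - 5 = 12.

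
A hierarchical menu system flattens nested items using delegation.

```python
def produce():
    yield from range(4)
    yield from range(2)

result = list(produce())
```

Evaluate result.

Step 1: Trace yields in order:
  yield 0
  yield 1
  yield 2
  yield 3
  yield 0
  yield 1
Therefore result = [0, 1, 2, 3, 0, 1].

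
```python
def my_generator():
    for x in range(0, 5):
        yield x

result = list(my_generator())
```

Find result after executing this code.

Step 1: The generator yields each value from range(0, 5).
Step 2: list() consumes all yields: [0, 1, 2, 3, 4].
Therefore result = [0, 1, 2, 3, 4].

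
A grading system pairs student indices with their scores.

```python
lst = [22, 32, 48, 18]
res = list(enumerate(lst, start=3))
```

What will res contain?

Step 1: enumerate with start=3:
  (3, 22)
  (4, 32)
  (5, 48)
  (6, 18)
Therefore res = [(3, 22), (4, 32), (5, 48), (6, 18)].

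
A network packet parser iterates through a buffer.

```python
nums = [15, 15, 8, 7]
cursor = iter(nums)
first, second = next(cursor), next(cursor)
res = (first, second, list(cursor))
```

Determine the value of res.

Step 1: Create iterator over [15, 15, 8, 7].
Step 2: first = 15, second = 15.
Step 3: Remaining elements: [8, 7].
Therefore res = (15, 15, [8, 7]).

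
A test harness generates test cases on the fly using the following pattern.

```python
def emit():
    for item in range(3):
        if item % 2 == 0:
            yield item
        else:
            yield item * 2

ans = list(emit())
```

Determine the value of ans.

Step 1: For each item in range(3), yield item if even, else item*2:
  item=0 (even): yield 0
  item=1 (odd): yield 1*2 = 2
  item=2 (even): yield 2
Therefore ans = [0, 2, 2].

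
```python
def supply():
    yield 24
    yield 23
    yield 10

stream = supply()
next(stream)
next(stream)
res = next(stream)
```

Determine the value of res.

Step 1: supply() creates a generator.
Step 2: next(stream) yields 24 (consumed and discarded).
Step 3: next(stream) yields 23 (consumed and discarded).
Step 4: next(stream) yields 10, assigned to res.
Therefore res = 10.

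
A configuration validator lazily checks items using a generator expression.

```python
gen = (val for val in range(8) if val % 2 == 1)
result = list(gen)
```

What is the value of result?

Step 1: Filter range(8) keeping only odd values:
  val=0: even, excluded
  val=1: odd, included
  val=2: even, excluded
  val=3: odd, included
  val=4: even, excluded
  val=5: odd, included
  val=6: even, excluded
  val=7: odd, included
Therefore result = [1, 3, 5, 7].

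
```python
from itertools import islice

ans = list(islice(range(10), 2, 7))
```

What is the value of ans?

Step 1: islice(range(10), 2, 7) takes elements at indices [2, 7).
Step 2: Elements: [2, 3, 4, 5, 6].
Therefore ans = [2, 3, 4, 5, 6].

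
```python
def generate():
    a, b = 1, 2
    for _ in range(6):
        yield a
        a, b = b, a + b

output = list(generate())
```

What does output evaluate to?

Step 1: Fibonacci-like sequence starting with a=1, b=2:
  Iteration 1: yield a=1, then a,b = 2,3
  Iteration 2: yield a=2, then a,b = 3,5
  Iteration 3: yield a=3, then a,b = 5,8
  Iteration 4: yield a=5, then a,b = 8,13
  Iteration 5: yield a=8, then a,b = 13,21
  Iteration 6: yield a=13, then a,b = 21,34
Therefore output = [1, 2, 3, 5, 8, 13].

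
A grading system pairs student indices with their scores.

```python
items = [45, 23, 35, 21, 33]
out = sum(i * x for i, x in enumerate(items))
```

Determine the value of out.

Step 1: Compute i * x for each (i, x) in enumerate([45, 23, 35, 21, 33]):
  i=0, x=45: 0*45 = 0
  i=1, x=23: 1*23 = 23
  i=2, x=35: 2*35 = 70
  i=3, x=21: 3*21 = 63
  i=4, x=33: 4*33 = 132
Step 2: sum = 0 + 23 + 70 + 63 + 132 = 288.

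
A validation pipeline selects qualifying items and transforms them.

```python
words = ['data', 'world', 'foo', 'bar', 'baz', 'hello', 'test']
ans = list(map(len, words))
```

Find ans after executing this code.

Step 1: Map len() to each word:
  'data' -> 4
  'world' -> 5
  'foo' -> 3
  'bar' -> 3
  'baz' -> 3
  'hello' -> 5
  'test' -> 4
Therefore ans = [4, 5, 3, 3, 3, 5, 4].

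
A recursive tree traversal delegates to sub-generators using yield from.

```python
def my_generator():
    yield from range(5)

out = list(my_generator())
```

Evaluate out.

Step 1: yield from delegates to the iterable, yielding each element.
Step 2: Collected values: [0, 1, 2, 3, 4].
Therefore out = [0, 1, 2, 3, 4].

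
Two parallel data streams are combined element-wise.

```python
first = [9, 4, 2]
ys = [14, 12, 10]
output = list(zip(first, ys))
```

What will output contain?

Step 1: zip pairs elements at same index:
  Index 0: (9, 14)
  Index 1: (4, 12)
  Index 2: (2, 10)
Therefore output = [(9, 14), (4, 12), (2, 10)].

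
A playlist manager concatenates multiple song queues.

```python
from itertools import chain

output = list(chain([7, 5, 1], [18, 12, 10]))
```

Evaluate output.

Step 1: chain() concatenates iterables: [7, 5, 1] + [18, 12, 10].
Therefore output = [7, 5, 1, 18, 12, 10].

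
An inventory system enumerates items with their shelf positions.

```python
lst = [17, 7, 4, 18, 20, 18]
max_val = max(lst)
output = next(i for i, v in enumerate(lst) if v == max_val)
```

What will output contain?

Step 1: max([17, 7, 4, 18, 20, 18]) = 20.
Step 2: Find first index where value == 20:
  Index 0: 17 != 20
  Index 1: 7 != 20
  Index 2: 4 != 20
  Index 3: 18 != 20
  Index 4: 20 == 20, found!
Therefore output = 4.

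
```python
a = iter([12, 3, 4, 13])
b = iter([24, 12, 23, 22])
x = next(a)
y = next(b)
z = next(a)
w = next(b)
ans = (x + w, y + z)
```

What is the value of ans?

Step 1: a iterates [12, 3, 4, 13], b iterates [24, 12, 23, 22].
Step 2: x = next(a) = 12, y = next(b) = 24.
Step 3: z = next(a) = 3, w = next(b) = 12.
Step 4: ans = (12 + 12, 24 + 3) = (24, 27).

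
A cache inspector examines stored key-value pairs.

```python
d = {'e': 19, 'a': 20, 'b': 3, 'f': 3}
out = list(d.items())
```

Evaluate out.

Step 1: d.items() returns (key, value) pairs in insertion order.
Therefore out = [('e', 19), ('a', 20), ('b', 3), ('f', 3)].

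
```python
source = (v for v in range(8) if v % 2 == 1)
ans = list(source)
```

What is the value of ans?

Step 1: Filter range(8) keeping only odd values:
  v=0: even, excluded
  v=1: odd, included
  v=2: even, excluded
  v=3: odd, included
  v=4: even, excluded
  v=5: odd, included
  v=6: even, excluded
  v=7: odd, included
Therefore ans = [1, 3, 5, 7].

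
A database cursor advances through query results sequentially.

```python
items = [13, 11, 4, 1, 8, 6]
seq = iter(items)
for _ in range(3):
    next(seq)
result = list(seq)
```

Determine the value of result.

Step 1: Create iterator over [13, 11, 4, 1, 8, 6].
Step 2: Advance 3 positions (consuming [13, 11, 4]).
Step 3: list() collects remaining elements: [1, 8, 6].
Therefore result = [1, 8, 6].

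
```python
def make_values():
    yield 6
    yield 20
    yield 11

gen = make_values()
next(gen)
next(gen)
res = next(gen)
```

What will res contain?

Step 1: make_values() creates a generator.
Step 2: next(gen) yields 6 (consumed and discarded).
Step 3: next(gen) yields 20 (consumed and discarded).
Step 4: next(gen) yields 11, assigned to res.
Therefore res = 11.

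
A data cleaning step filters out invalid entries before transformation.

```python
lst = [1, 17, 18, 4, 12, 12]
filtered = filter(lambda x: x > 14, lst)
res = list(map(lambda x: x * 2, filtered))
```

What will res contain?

Step 1: Filter lst for elements > 14:
  1: removed
  17: kept
  18: kept
  4: removed
  12: removed
  12: removed
Step 2: Map x * 2 on filtered [17, 18]:
  17 -> 34
  18 -> 36
Therefore res = [34, 36].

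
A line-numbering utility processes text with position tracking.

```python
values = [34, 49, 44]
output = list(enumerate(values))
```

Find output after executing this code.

Step 1: enumerate pairs each element with its index:
  (0, 34)
  (1, 49)
  (2, 44)
Therefore output = [(0, 34), (1, 49), (2, 44)].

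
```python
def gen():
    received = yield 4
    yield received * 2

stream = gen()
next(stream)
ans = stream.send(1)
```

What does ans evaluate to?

Step 1: next(stream) advances to first yield, producing 4.
Step 2: send(1) resumes, received = 1.
Step 3: yield received * 2 = 1 * 2 = 2.
Therefore ans = 2.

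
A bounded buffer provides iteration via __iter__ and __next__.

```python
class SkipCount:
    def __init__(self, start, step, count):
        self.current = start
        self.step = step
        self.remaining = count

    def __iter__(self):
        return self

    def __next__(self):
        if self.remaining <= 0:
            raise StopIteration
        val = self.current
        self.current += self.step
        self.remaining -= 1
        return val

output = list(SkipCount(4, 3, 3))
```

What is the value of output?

Step 1: SkipCount starts at 4, increments by 3, for 3 steps:
  Yield 4, then current += 3
  Yield 7, then current += 3
  Yield 10, then current += 3
Therefore output = [4, 7, 10].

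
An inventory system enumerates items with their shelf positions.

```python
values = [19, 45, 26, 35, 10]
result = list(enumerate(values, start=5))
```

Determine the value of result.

Step 1: enumerate with start=5:
  (5, 19)
  (6, 45)
  (7, 26)
  (8, 35)
  (9, 10)
Therefore result = [(5, 19), (6, 45), (7, 26), (8, 35), (9, 10)].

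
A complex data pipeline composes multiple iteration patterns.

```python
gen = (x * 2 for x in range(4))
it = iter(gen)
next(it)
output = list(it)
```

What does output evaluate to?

Step 1: Generator produces [0, 2, 4, 6].
Step 2: next(it) consumes first element (0).
Step 3: list(it) collects remaining: [2, 4, 6].
Therefore output = [2, 4, 6].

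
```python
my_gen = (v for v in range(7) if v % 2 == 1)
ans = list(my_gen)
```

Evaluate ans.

Step 1: Filter range(7) keeping only odd values:
  v=0: even, excluded
  v=1: odd, included
  v=2: even, excluded
  v=3: odd, included
  v=4: even, excluded
  v=5: odd, included
  v=6: even, excluded
Therefore ans = [1, 3, 5].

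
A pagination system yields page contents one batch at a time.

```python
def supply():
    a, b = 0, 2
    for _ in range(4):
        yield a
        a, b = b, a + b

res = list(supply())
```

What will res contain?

Step 1: Fibonacci-like sequence starting with a=0, b=2:
  Iteration 1: yield a=0, then a,b = 2,2
  Iteration 2: yield a=2, then a,b = 2,4
  Iteration 3: yield a=2, then a,b = 4,6
  Iteration 4: yield a=4, then a,b = 6,10
Therefore res = [0, 2, 2, 4].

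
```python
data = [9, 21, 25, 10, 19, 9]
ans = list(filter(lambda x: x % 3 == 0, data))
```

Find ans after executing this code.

Step 1: Filter elements divisible by 3:
  9 % 3 = 0: kept
  21 % 3 = 0: kept
  25 % 3 = 1: removed
  10 % 3 = 1: removed
  19 % 3 = 1: removed
  9 % 3 = 0: kept
Therefore ans = [9, 21, 9].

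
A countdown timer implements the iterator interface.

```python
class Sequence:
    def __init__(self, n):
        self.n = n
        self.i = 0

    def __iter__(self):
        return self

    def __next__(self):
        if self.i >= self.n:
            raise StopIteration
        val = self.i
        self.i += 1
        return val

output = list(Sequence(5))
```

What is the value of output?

Step 1: Sequence(5) creates an iterator counting 0 to 4.
Step 2: list() consumes all values: [0, 1, 2, 3, 4].
Therefore output = [0, 1, 2, 3, 4].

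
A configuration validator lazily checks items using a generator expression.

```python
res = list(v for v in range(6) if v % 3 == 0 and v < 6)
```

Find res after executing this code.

Step 1: Filter range(6) where v % 3 == 0 and v < 6:
  v=0: both conditions met, included
  v=1: excluded (1 % 3 != 0)
  v=2: excluded (2 % 3 != 0)
  v=3: both conditions met, included
  v=4: excluded (4 % 3 != 0)
  v=5: excluded (5 % 3 != 0)
Therefore res = [0, 3].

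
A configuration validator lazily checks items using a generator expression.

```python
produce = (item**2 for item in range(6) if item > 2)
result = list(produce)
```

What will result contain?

Step 1: For range(6), keep item > 2, then square:
  item=0: 0 <= 2, excluded
  item=1: 1 <= 2, excluded
  item=2: 2 <= 2, excluded
  item=3: 3 > 2, yield 3**2 = 9
  item=4: 4 > 2, yield 4**2 = 16
  item=5: 5 > 2, yield 5**2 = 25
Therefore result = [9, 16, 25].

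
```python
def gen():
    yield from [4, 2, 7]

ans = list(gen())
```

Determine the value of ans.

Step 1: yield from delegates to the iterable, yielding each element.
Step 2: Collected values: [4, 2, 7].
Therefore ans = [4, 2, 7].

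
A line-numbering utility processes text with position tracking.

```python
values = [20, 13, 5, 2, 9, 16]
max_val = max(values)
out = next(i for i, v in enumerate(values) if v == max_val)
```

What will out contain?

Step 1: max([20, 13, 5, 2, 9, 16]) = 20.
Step 2: Find first index where value == 20:
  Index 0: 20 == 20, found!
Therefore out = 0.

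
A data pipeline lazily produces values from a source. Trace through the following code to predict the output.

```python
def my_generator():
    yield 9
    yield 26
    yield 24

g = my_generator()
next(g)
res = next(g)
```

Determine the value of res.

Step 1: my_generator() creates a generator.
Step 2: next(g) yields 9 (consumed and discarded).
Step 3: next(g) yields 26, assigned to res.
Therefore res = 26.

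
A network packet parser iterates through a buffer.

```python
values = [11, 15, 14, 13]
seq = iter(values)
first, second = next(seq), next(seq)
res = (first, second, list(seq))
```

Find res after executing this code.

Step 1: Create iterator over [11, 15, 14, 13].
Step 2: first = 11, second = 15.
Step 3: Remaining elements: [14, 13].
Therefore res = (11, 15, [14, 13]).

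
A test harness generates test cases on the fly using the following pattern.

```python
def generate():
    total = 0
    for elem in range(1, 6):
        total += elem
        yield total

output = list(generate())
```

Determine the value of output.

Step 1: Generator accumulates running sum:
  elem=1: total = 1, yield 1
  elem=2: total = 3, yield 3
  elem=3: total = 6, yield 6
  elem=4: total = 10, yield 10
  elem=5: total = 15, yield 15
Therefore output = [1, 3, 6, 10, 15].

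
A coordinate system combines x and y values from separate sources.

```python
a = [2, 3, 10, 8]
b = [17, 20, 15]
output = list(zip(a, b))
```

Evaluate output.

Step 1: zip stops at shortest (len(a)=4, len(b)=3):
  Index 0: (2, 17)
  Index 1: (3, 20)
  Index 2: (10, 15)
Step 2: Last element of a (8) has no pair, dropped.
Therefore output = [(2, 17), (3, 20), (10, 15)].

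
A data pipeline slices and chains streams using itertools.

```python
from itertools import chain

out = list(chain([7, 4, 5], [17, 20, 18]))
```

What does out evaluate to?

Step 1: chain() concatenates iterables: [7, 4, 5] + [17, 20, 18].
Therefore out = [7, 4, 5, 17, 20, 18].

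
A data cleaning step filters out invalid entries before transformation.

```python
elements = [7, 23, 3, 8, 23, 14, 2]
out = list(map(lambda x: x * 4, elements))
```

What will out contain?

Step 1: Apply lambda x: x * 4 to each element:
  7 -> 28
  23 -> 92
  3 -> 12
  8 -> 32
  23 -> 92
  14 -> 56
  2 -> 8
Therefore out = [28, 92, 12, 32, 92, 56, 8].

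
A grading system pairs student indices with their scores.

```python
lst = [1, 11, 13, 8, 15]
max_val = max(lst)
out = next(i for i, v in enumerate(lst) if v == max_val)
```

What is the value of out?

Step 1: max([1, 11, 13, 8, 15]) = 15.
Step 2: Find first index where value == 15:
  Index 0: 1 != 15
  Index 1: 11 != 15
  Index 2: 13 != 15
  Index 3: 8 != 15
  Index 4: 15 == 15, found!
Therefore out = 4.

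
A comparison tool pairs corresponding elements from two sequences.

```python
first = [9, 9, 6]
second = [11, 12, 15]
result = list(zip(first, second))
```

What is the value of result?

Step 1: zip pairs elements at same index:
  Index 0: (9, 11)
  Index 1: (9, 12)
  Index 2: (6, 15)
Therefore result = [(9, 11), (9, 12), (6, 15)].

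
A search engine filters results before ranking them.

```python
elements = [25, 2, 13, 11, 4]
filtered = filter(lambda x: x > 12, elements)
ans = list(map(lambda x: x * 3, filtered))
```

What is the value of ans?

Step 1: Filter elements for elements > 12:
  25: kept
  2: removed
  13: kept
  11: removed
  4: removed
Step 2: Map x * 3 on filtered [25, 13]:
  25 -> 75
  13 -> 39
Therefore ans = [75, 39].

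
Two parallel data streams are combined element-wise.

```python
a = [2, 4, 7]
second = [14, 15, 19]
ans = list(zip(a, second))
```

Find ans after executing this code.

Step 1: zip pairs elements at same index:
  Index 0: (2, 14)
  Index 1: (4, 15)
  Index 2: (7, 19)
Therefore ans = [(2, 14), (4, 15), (7, 19)].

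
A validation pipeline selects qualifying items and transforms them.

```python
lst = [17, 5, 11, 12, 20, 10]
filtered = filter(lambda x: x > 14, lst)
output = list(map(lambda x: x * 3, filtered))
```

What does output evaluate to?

Step 1: Filter lst for elements > 14:
  17: kept
  5: removed
  11: removed
  12: removed
  20: kept
  10: removed
Step 2: Map x * 3 on filtered [17, 20]:
  17 -> 51
  20 -> 60
Therefore output = [51, 60].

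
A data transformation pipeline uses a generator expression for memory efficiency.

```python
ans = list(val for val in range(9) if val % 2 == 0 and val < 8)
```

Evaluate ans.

Step 1: Filter range(9) where val % 2 == 0 and val < 8:
  val=0: both conditions met, included
  val=1: excluded (1 % 2 != 0)
  val=2: both conditions met, included
  val=3: excluded (3 % 2 != 0)
  val=4: both conditions met, included
  val=5: excluded (5 % 2 != 0)
  val=6: both conditions met, included
  val=7: excluded (7 % 2 != 0)
  val=8: excluded (8 >= 8)
Therefore ans = [0, 2, 4, 6].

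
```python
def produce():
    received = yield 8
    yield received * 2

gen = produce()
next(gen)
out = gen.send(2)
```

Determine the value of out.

Step 1: next(gen) advances to first yield, producing 8.
Step 2: send(2) resumes, received = 2.
Step 3: yield received * 2 = 2 * 2 = 4.
Therefore out = 4.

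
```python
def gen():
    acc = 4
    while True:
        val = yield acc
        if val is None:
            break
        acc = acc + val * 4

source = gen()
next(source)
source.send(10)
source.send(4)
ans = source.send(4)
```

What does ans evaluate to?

Step 1: next() -> yield acc=4.
Step 2: send(10) -> val=10, acc = 4 + 10*4 = 44, yield 44.
Step 3: send(4) -> val=4, acc = 44 + 4*4 = 60, yield 60.
Step 4: send(4) -> val=4, acc = 60 + 4*4 = 76, yield 76.
Therefore ans = 76.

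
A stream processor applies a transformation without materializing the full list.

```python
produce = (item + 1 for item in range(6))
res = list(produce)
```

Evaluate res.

Step 1: For each item in range(6), compute item+1:
  item=0: 0+1 = 1
  item=1: 1+1 = 2
  item=2: 2+1 = 3
  item=3: 3+1 = 4
  item=4: 4+1 = 5
  item=5: 5+1 = 6
Therefore res = [1, 2, 3, 4, 5, 6].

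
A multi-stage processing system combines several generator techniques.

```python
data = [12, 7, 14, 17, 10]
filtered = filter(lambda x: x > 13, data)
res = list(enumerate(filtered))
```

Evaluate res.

Step 1: Filter [12, 7, 14, 17, 10] for > 13: [14, 17].
Step 2: enumerate re-indexes from 0: [(0, 14), (1, 17)].
Therefore res = [(0, 14), (1, 17)].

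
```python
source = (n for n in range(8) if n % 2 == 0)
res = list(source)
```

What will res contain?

Step 1: Filter range(8) keeping only even values:
  n=0: even, included
  n=1: odd, excluded
  n=2: even, included
  n=3: odd, excluded
  n=4: even, included
  n=5: odd, excluded
  n=6: even, included
  n=7: odd, excluded
Therefore res = [0, 2, 4, 6].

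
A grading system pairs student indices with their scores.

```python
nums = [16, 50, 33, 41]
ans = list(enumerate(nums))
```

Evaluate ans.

Step 1: enumerate pairs each element with its index:
  (0, 16)
  (1, 50)
  (2, 33)
  (3, 41)
Therefore ans = [(0, 16), (1, 50), (2, 33), (3, 41)].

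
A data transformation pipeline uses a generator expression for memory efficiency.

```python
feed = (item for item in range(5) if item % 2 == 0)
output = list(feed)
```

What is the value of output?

Step 1: Filter range(5) keeping only even values:
  item=0: even, included
  item=1: odd, excluded
  item=2: even, included
  item=3: odd, excluded
  item=4: even, included
Therefore output = [0, 2, 4].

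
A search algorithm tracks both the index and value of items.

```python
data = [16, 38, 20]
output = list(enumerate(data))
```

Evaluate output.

Step 1: enumerate pairs each element with its index:
  (0, 16)
  (1, 38)
  (2, 20)
Therefore output = [(0, 16), (1, 38), (2, 20)].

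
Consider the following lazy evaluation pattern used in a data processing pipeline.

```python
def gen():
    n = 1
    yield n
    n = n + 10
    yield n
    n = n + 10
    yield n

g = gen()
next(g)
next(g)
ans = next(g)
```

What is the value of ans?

Step 1: Trace through generator execution:
  Yield 1: n starts at 1, yield 1
  Yield 2: n = 1 + 10 = 11, yield 11
  Yield 3: n = 11 + 10 = 21, yield 21
Step 2: First next() gets 1, second next() gets the second value, third next() yields 21.
Therefore ans = 21.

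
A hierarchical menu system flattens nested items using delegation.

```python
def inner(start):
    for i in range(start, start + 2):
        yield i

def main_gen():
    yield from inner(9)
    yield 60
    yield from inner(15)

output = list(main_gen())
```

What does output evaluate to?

Step 1: main_gen() delegates to inner(9):
  yield 9
  yield 10
Step 2: yield 60
Step 3: Delegates to inner(15):
  yield 15
  yield 16
Therefore output = [9, 10, 60, 15, 16].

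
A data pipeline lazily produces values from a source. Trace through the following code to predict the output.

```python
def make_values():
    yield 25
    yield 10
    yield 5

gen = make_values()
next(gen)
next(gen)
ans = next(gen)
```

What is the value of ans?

Step 1: make_values() creates a generator.
Step 2: next(gen) yields 25 (consumed and discarded).
Step 3: next(gen) yields 10 (consumed and discarded).
Step 4: next(gen) yields 5, assigned to ans.
Therefore ans = 5.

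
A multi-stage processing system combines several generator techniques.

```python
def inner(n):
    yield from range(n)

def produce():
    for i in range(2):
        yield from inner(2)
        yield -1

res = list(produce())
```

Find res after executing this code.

Step 1: For each i in range(2):
  i=0: yield from inner(2) -> [0, 1], then yield -1
  i=1: yield from inner(2) -> [0, 1], then yield -1
Therefore res = [0, 1, -1, 0, 1, -1].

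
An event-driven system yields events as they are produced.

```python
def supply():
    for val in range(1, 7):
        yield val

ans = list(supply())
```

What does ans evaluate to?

Step 1: The generator yields each value from range(1, 7).
Step 2: list() consumes all yields: [1, 2, 3, 4, 5, 6].
Therefore ans = [1, 2, 3, 4, 5, 6].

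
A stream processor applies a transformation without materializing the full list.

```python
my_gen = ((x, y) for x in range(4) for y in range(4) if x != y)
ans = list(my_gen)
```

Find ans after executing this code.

Step 1: Nested generator over range(4) x range(4) where x != y:
  (0, 0): excluded (x == y)
  (0, 1): included
  (0, 2): included
  (0, 3): included
  (1, 0): included
  (1, 1): excluded (x == y)
  (1, 2): included
  (1, 3): included
  (2, 0): included
  (2, 1): included
  (2, 2): excluded (x == y)
  (2, 3): included
  (3, 0): included
  (3, 1): included
  (3, 2): included
  (3, 3): excluded (x == y)
Therefore ans = [(0, 1), (0, 2), (0, 3), (1, 0), (1, 2), (1, 3), (2, 0), (2, 1), (2, 3), (3, 0), (3, 1), (3, 2)].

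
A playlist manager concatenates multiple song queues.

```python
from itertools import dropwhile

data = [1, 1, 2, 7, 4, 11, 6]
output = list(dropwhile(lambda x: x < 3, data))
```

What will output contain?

Step 1: dropwhile drops elements while < 3:
  1 < 3: dropped
  1 < 3: dropped
  2 < 3: dropped
  7: kept (dropping stopped)
Step 2: Remaining elements kept regardless of condition.
Therefore output = [7, 4, 11, 6].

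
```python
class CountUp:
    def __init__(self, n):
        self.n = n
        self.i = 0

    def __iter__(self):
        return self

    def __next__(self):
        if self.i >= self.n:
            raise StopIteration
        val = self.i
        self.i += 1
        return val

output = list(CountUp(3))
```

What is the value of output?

Step 1: CountUp(3) creates an iterator counting 0 to 2.
Step 2: list() consumes all values: [0, 1, 2].
Therefore output = [0, 1, 2].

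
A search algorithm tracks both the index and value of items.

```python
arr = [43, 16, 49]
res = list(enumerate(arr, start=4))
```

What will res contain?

Step 1: enumerate with start=4:
  (4, 43)
  (5, 16)
  (6, 49)
Therefore res = [(4, 43), (5, 16), (6, 49)].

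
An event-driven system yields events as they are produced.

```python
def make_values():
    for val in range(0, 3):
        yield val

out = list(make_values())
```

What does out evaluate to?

Step 1: The generator yields each value from range(0, 3).
Step 2: list() consumes all yields: [0, 1, 2].
Therefore out = [0, 1, 2].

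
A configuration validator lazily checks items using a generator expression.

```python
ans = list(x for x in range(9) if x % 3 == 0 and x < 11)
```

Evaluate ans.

Step 1: Filter range(9) where x % 3 == 0 and x < 11:
  x=0: both conditions met, included
  x=1: excluded (1 % 3 != 0)
  x=2: excluded (2 % 3 != 0)
  x=3: both conditions met, included
  x=4: excluded (4 % 3 != 0)
  x=5: excluded (5 % 3 != 0)
  x=6: both conditions met, included
  x=7: excluded (7 % 3 != 0)
  x=8: excluded (8 % 3 != 0)
Therefore ans = [0, 3, 6].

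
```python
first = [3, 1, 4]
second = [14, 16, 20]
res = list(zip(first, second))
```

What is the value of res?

Step 1: zip pairs elements at same index:
  Index 0: (3, 14)
  Index 1: (1, 16)
  Index 2: (4, 20)
Therefore res = [(3, 14), (1, 16), (4, 20)].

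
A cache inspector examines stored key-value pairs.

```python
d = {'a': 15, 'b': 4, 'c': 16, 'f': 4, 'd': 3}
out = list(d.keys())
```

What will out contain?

Step 1: d.keys() returns the dictionary keys in insertion order.
Therefore out = ['a', 'b', 'c', 'f', 'd'].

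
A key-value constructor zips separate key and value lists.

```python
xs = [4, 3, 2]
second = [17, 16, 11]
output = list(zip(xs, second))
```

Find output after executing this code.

Step 1: zip pairs elements at same index:
  Index 0: (4, 17)
  Index 1: (3, 16)
  Index 2: (2, 11)
Therefore output = [(4, 17), (3, 16), (2, 11)].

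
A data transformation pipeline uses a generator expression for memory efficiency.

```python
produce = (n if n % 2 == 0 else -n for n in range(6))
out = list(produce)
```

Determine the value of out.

Step 1: For each n in range(6), yield n if even, else -n:
  n=0: even, yield 0
  n=1: odd, yield -1
  n=2: even, yield 2
  n=3: odd, yield -3
  n=4: even, yield 4
  n=5: odd, yield -5
Therefore out = [0, -1, 2, -3, 4, -5].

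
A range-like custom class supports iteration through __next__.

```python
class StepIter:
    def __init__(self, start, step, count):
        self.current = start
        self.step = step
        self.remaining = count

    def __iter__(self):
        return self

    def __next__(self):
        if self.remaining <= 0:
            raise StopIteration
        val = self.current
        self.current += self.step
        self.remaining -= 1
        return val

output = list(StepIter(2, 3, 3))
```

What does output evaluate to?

Step 1: StepIter starts at 2, increments by 3, for 3 steps:
  Yield 2, then current += 3
  Yield 5, then current += 3
  Yield 8, then current += 3
Therefore output = [2, 5, 8].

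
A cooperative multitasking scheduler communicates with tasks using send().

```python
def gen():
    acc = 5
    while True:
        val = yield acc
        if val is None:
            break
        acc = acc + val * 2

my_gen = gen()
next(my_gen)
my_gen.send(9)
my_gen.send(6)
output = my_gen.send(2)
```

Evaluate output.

Step 1: next() -> yield acc=5.
Step 2: send(9) -> val=9, acc = 5 + 9*2 = 23, yield 23.
Step 3: send(6) -> val=6, acc = 23 + 6*2 = 35, yield 35.
Step 4: send(2) -> val=2, acc = 35 + 2*2 = 39, yield 39.
Therefore output = 39.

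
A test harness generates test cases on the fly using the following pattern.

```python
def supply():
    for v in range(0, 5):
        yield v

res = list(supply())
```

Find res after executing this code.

Step 1: The generator yields each value from range(0, 5).
Step 2: list() consumes all yields: [0, 1, 2, 3, 4].
Therefore res = [0, 1, 2, 3, 4].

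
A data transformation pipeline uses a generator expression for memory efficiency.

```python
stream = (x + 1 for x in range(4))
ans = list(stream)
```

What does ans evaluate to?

Step 1: For each x in range(4), compute x+1:
  x=0: 0+1 = 1
  x=1: 1+1 = 2
  x=2: 2+1 = 3
  x=3: 3+1 = 4
Therefore ans = [1, 2, 3, 4].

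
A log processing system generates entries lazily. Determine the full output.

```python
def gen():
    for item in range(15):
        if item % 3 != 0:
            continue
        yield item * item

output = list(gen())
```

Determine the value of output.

Step 1: Only yield item**2 when item is divisible by 3:
  item=0: 0 % 3 == 0, yield 0**2 = 0
  item=3: 3 % 3 == 0, yield 3**2 = 9
  item=6: 6 % 3 == 0, yield 6**2 = 36
  item=9: 9 % 3 == 0, yield 9**2 = 81
  item=12: 12 % 3 == 0, yield 12**2 = 144
Therefore output = [0, 9, 36, 81, 144].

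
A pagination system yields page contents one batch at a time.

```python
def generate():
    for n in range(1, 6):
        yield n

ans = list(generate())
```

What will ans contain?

Step 1: The generator yields each value from range(1, 6).
Step 2: list() consumes all yields: [1, 2, 3, 4, 5].
Therefore ans = [1, 2, 3, 4, 5].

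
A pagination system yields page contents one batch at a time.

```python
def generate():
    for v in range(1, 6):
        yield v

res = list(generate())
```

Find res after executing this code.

Step 1: The generator yields each value from range(1, 6).
Step 2: list() consumes all yields: [1, 2, 3, 4, 5].
Therefore res = [1, 2, 3, 4, 5].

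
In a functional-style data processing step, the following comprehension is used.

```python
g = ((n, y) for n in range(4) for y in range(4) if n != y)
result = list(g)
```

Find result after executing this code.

Step 1: Nested generator over range(4) x range(4) where n != y:
  (0, 0): excluded (n == y)
  (0, 1): included
  (0, 2): included
  (0, 3): included
  (1, 0): included
  (1, 1): excluded (n == y)
  (1, 2): included
  (1, 3): included
  (2, 0): included
  (2, 1): included
  (2, 2): excluded (n == y)
  (2, 3): included
  (3, 0): included
  (3, 1): included
  (3, 2): included
  (3, 3): excluded (n == y)
Therefore result = [(0, 1), (0, 2), (0, 3), (1, 0), (1, 2), (1, 3), (2, 0), (2, 1), (2, 3), (3, 0), (3, 1), (3, 2)].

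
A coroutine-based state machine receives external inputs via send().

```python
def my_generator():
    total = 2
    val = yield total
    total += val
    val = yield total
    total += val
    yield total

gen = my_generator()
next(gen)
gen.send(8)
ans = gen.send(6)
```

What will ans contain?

Step 1: next() -> yield total=2.
Step 2: send(8) -> val=8, total = 2+8 = 10, yield 10.
Step 3: send(6) -> val=6, total = 10+6 = 16, yield 16.
Therefore ans = 16.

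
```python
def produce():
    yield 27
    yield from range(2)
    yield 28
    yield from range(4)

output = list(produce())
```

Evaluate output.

Step 1: Trace yields in order:
  yield 27
  yield 0
  yield 1
  yield 28
  yield 0
  yield 1
  yield 2
  yield 3
Therefore output = [27, 0, 1, 28, 0, 1, 2, 3].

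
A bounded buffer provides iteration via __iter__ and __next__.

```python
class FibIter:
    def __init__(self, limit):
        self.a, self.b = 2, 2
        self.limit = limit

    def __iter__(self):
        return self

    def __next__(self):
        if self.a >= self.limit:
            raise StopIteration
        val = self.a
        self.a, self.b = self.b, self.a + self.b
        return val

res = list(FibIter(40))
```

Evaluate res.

Step 1: Fibonacci-like sequence (a=2, b=2) until >= 40:
  Yield 2, then a,b = 2,4
  Yield 2, then a,b = 4,6
  Yield 4, then a,b = 6,10
  Yield 6, then a,b = 10,16
  Yield 10, then a,b = 16,26
  Yield 16, then a,b = 26,42
  Yield 26, then a,b = 42,68
Step 2: 42 >= 40, stop.
Therefore res = [2, 2, 4, 6, 10, 16, 26].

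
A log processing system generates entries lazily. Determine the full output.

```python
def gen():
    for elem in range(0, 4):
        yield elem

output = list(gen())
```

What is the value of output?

Step 1: The generator yields each value from range(0, 4).
Step 2: list() consumes all yields: [0, 1, 2, 3].
Therefore output = [0, 1, 2, 3].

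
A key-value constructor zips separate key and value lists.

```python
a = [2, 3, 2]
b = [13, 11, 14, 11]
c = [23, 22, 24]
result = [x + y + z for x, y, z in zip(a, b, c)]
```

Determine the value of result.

Step 1: zip three lists (truncates to shortest, len=3):
  2 + 13 + 23 = 38
  3 + 11 + 22 = 36
  2 + 14 + 24 = 40
Therefore result = [38, 36, 40].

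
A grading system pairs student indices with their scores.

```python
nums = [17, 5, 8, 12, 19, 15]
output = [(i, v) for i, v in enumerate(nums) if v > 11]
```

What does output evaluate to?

Step 1: Filter enumerate([17, 5, 8, 12, 19, 15]) keeping v > 11:
  (0, 17): 17 > 11, included
  (1, 5): 5 <= 11, excluded
  (2, 8): 8 <= 11, excluded
  (3, 12): 12 > 11, included
  (4, 19): 19 > 11, included
  (5, 15): 15 > 11, included
Therefore output = [(0, 17), (3, 12), (4, 19), (5, 15)].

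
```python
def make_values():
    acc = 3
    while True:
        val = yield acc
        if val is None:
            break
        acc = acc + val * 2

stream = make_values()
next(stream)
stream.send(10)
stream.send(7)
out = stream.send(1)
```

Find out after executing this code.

Step 1: next() -> yield acc=3.
Step 2: send(10) -> val=10, acc = 3 + 10*2 = 23, yield 23.
Step 3: send(7) -> val=7, acc = 23 + 7*2 = 37, yield 37.
Step 4: send(1) -> val=1, acc = 37 + 1*2 = 39, yield 39.
Therefore out = 39.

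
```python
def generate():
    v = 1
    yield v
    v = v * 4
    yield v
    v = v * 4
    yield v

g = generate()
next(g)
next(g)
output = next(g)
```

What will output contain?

Step 1: Trace through generator execution:
  Yield 1: v starts at 1, yield 1
  Yield 2: v = 1 * 4 = 4, yield 4
  Yield 3: v = 4 * 4 = 16, yield 16
Step 2: First next() gets 1, second next() gets the second value, third next() yields 16.
Therefore output = 16.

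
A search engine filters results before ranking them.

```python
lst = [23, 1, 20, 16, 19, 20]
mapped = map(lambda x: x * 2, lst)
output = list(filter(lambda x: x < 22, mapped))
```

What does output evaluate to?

Step 1: Map x * 2:
  23 -> 46
  1 -> 2
  20 -> 40
  16 -> 32
  19 -> 38
  20 -> 40
Step 2: Filter for < 22:
  46: removed
  2: kept
  40: removed
  32: removed
  38: removed
  40: removed
Therefore output = [2].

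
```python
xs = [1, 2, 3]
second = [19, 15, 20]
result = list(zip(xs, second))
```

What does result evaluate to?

Step 1: zip pairs elements at same index:
  Index 0: (1, 19)
  Index 1: (2, 15)
  Index 2: (3, 20)
Therefore result = [(1, 19), (2, 15), (3, 20)].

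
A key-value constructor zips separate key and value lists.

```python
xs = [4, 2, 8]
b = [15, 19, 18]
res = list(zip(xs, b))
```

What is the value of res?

Step 1: zip pairs elements at same index:
  Index 0: (4, 15)
  Index 1: (2, 19)
  Index 2: (8, 18)
Therefore res = [(4, 15), (2, 19), (8, 18)].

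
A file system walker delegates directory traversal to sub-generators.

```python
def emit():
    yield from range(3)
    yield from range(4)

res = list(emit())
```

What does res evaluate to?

Step 1: Trace yields in order:
  yield 0
  yield 1
  yield 2
  yield 0
  yield 1
  yield 2
  yield 3
Therefore res = [0, 1, 2, 0, 1, 2, 3].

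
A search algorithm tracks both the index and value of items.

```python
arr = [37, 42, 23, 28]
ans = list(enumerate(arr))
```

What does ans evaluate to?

Step 1: enumerate pairs each element with its index:
  (0, 37)
  (1, 42)
  (2, 23)
  (3, 28)
Therefore ans = [(0, 37), (1, 42), (2, 23), (3, 28)].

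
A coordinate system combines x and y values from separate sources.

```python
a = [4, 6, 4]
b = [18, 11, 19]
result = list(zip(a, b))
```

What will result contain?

Step 1: zip pairs elements at same index:
  Index 0: (4, 18)
  Index 1: (6, 11)
  Index 2: (4, 19)
Therefore result = [(4, 18), (6, 11), (4, 19)].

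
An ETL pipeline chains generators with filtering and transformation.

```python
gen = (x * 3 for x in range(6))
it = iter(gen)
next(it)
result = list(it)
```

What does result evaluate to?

Step 1: Generator produces [0, 3, 6, 9, 12, 15].
Step 2: next(it) consumes first element (0).
Step 3: list(it) collects remaining: [3, 6, 9, 12, 15].
Therefore result = [3, 6, 9, 12, 15].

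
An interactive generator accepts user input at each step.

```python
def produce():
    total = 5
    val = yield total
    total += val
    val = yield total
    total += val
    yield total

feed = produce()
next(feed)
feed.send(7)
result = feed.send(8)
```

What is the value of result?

Step 1: next() -> yield total=5.
Step 2: send(7) -> val=7, total = 5+7 = 12, yield 12.
Step 3: send(8) -> val=8, total = 12+8 = 20, yield 20.
Therefore result = 20.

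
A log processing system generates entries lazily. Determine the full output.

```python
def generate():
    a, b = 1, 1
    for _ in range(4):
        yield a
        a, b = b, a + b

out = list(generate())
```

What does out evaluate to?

Step 1: Fibonacci-like sequence starting with a=1, b=1:
  Iteration 1: yield a=1, then a,b = 1,2
  Iteration 2: yield a=1, then a,b = 2,3
  Iteration 3: yield a=2, then a,b = 3,5
  Iteration 4: yield a=3, then a,b = 5,8
Therefore out = [1, 1, 2, 3].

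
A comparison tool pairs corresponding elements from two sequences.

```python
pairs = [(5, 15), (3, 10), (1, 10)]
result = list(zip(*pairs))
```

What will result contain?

Step 1: zip(*pairs) transposes: unzips [(5, 15), (3, 10), (1, 10)] into separate sequences.
Step 2: First elements: (5, 3, 1), second elements: (15, 10, 10).
Therefore result = [(5, 3, 1), (15, 10, 10)].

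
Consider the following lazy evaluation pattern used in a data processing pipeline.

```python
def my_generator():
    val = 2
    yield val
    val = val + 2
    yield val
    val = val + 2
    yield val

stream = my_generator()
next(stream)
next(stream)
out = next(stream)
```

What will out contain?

Step 1: Trace through generator execution:
  Yield 1: val starts at 2, yield 2
  Yield 2: val = 2 + 2 = 4, yield 4
  Yield 3: val = 4 + 2 = 6, yield 6
Step 2: First next() gets 2, second next() gets the second value, third next() yields 6.
Therefore out = 6.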